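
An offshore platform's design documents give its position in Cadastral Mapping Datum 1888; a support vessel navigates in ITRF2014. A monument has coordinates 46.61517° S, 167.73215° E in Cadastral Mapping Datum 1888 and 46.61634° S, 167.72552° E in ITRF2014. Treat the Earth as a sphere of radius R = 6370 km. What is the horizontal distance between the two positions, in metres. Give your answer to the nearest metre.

Δφ = -46.61634° − -46.61517° = -0.00117°; Δλ = 167.72552° − 167.73215° = -0.00663°.
1° along a meridian = πR/180 = 111177 m.
ΔN = Δφ × 111177 = -130.1 m; ΔE = Δλ × 111177 × cos(-46.61517°) = -0.00663 × 111177 × 0.686895 = -506.3 m.
Distance = √(ΔE² + ΔN²) = √((-506.3)² + (-130.1)²) = 522.8 m.

523 m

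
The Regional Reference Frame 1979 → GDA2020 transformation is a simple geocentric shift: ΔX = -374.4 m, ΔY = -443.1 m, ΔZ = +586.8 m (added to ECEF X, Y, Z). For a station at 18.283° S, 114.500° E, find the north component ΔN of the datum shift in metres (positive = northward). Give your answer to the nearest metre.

ΔN = 479 m

The local north axis is (−sin φ cos λ, −sin φ sin λ, cos φ), giving ΔN = 48.707 − 126.489 + 557.178 = 479.40 m.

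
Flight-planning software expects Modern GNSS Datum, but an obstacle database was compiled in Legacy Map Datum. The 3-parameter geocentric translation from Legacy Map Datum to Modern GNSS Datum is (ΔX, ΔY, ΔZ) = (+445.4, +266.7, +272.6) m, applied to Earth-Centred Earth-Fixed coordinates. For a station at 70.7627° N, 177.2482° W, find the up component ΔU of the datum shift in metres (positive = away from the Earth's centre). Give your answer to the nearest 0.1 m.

ΔU = 106.6 m

The local up (radial) axis is (cos φ cos λ, cos φ sin λ, sin φ), giving ΔU = -146.582 − 4.219 + 257.379 = 106.58 m.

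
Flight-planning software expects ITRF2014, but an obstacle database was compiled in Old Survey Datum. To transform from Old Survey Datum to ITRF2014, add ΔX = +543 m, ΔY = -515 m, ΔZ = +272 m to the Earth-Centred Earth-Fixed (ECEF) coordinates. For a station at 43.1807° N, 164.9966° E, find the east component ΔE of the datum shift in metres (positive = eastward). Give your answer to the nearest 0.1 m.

ΔE = 356.9 m

At φ = 43.1807°, λ = 164.9966°: sin φ = 0.684302, cos φ = 0.729199, sin λ = 0.258876, cos λ = -0.965910.
ΔE = −sin λ·ΔX + cos λ·ΔY = −(0.258876)·(543) + (-0.965910)·(-515) = 356.87 m.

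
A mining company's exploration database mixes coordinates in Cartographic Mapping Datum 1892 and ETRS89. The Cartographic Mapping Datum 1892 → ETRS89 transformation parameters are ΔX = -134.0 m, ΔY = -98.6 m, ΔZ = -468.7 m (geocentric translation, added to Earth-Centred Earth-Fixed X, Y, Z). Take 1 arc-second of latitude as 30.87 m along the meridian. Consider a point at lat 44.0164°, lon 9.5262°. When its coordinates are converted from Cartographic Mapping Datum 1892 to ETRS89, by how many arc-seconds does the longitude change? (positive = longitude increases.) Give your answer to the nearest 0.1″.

sin φ = 0.694864, cos φ = 0.719141, sin λ = 0.165499, cos λ = 0.986210.
East component: ΔE = −sin λ·ΔX + cos λ·ΔY = −(0.165499)(-134.0) + (0.986210)(-98.6) = -75.06 m.
1° of latitude spans 3600 × 30.87 = 111132 m; at latitude φ, 1° of longitude spans that × cos φ = 79919.6 m, so Δλ = -75.06 / 79919.6 × 3600 = -3.381″.

Δλ = -3.4″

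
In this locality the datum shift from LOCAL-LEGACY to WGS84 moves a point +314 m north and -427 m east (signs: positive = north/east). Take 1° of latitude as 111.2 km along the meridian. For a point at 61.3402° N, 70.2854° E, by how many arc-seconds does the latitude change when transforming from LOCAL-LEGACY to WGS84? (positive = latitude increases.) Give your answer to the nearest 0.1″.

Δφ = 10.2″

1° of latitude = 111.2 km, so Δφ = 314.0 / 111200 = 0.0028237° = 10.165″.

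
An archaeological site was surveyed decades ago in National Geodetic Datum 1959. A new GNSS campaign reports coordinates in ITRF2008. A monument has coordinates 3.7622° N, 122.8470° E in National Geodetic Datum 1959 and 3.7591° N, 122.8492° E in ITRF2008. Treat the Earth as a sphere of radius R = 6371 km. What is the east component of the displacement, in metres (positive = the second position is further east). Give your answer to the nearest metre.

Δφ = 3.7591° − 3.7622° = -0.0031°; Δλ = 122.8492° − 122.8470° = +0.0022°.
1° along a meridian = πR/180 = 111195 m.
ΔN = Δφ × 111195 = -344.7 m; ΔE = Δλ × 111195 × cos(3.7622°) = +0.0022 × 111195 × 0.997845 = 244.1 m.

ΔE = 244 m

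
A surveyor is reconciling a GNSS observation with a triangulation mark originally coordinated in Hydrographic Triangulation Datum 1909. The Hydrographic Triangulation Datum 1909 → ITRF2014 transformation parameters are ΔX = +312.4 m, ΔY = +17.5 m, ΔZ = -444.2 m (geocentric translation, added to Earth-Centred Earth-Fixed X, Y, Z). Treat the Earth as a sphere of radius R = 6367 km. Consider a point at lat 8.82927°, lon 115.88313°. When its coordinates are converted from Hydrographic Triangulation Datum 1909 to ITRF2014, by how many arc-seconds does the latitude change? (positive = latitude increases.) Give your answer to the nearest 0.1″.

Δφ = -13.6″

sin φ = 0.153491, cos φ = 0.988150, sin λ = 0.899686, cos λ = -0.436537.
North component: ΔN = −sin φ cos λ·ΔX − sin φ sin λ·ΔY + cos φ·ΔZ = −(0.153491)(-0.436537)(312.4) − (0.153491)(0.899686)(17.5) + (0.988150)(-444.2) = -420.42 m.
1° of latitude spans πR/180 = 111125 m, so Δφ = -420.42 / 111125 × 3600 = -13.620″.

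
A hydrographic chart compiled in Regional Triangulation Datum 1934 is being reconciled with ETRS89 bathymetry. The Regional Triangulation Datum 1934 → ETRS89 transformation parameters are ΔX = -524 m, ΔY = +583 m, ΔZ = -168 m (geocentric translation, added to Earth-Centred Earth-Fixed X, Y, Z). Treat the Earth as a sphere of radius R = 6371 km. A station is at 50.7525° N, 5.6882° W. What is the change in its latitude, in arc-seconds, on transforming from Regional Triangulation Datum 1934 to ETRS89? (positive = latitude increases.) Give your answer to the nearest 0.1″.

sin φ = 0.774420, cos φ = 0.632672, sin λ = -0.099115, cos λ = 0.995076.
North component: ΔN = −sin φ cos λ·ΔX − sin φ sin λ·ΔY + cos φ·ΔZ = −(0.774420)(0.995076)(-524) − (0.774420)(-0.099115)(583) + (0.632672)(-168) = 342.26 m.
1° of latitude spans πR/180 = 111195 m, so Δφ = 342.26 / 111195 × 3600 = 11.081″.

Δφ = 11.1″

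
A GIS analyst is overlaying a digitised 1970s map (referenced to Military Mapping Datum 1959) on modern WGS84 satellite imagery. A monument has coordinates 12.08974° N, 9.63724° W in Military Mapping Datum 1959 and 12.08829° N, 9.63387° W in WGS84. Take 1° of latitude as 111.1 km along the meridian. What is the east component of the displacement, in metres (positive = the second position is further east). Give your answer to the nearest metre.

Δφ = 12.08829° − 12.08974° = -0.00145°; Δλ = -9.63387° − -9.63724° = +0.00337°.
ΔN = Δφ × 111100 = -161.1 m; ΔE = Δλ × 111100 × cos(12.08974°) = +0.00337 × 111100 × 0.977821 = 366.1 m.

ΔE = 366 m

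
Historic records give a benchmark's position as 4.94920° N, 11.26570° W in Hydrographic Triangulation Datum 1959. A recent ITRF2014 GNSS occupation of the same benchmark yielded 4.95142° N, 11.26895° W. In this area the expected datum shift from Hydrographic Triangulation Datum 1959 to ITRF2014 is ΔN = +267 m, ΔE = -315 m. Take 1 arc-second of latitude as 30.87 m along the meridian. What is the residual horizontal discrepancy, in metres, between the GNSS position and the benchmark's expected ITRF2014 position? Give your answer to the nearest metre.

49 m

Observed coordinate differences: Δφ = +0.00222°, Δλ = -0.00325°.
Converting to metres (1° lat = 111132 m, cos φ = 0.996272): observed ΔN = 246.7 m, observed ΔE = -359.8 m.
Subtracting the expected shift leaves a residual of 246.7 − (267) = -20.3 m north and -359.8 − (-315) = -44.8 m east.
Residual distance = √((-20.3)² + (-44.8)²) = 49.2 m.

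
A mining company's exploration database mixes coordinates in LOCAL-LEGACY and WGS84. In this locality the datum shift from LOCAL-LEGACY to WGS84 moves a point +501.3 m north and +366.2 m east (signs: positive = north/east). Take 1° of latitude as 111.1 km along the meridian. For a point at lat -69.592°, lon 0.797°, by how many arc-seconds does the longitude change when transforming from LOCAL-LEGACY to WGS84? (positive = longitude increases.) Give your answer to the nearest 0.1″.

At latitude -69.592°, cos φ = 0.348703.
1° of longitude at this latitude = 111.1 × cos φ = 38.74 km, so Δλ = 366.2 / 38740.9 = 0.0094525° = 34.029″.

Δλ = 34.0″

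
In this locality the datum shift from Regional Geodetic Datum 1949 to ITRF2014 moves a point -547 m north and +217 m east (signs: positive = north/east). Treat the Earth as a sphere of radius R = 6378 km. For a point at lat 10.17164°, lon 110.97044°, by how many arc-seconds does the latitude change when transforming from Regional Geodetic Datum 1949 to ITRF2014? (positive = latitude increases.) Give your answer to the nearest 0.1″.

Δφ = -17.7″

On a sphere of radius R, 1 rad of latitude = R, so Δφ = ΔN / R = -547.0 / 6378000 = -8.5764e-05 rad = -17.690″.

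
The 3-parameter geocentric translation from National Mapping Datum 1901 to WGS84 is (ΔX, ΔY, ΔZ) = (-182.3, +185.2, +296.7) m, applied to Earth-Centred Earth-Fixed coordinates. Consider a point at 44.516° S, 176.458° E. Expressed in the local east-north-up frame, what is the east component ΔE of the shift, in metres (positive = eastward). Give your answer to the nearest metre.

ΔE = -174 m

The local east axis at (φ, λ) is (−sin λ, cos λ, 0), so ΔE = −sin(176.458°)·(-182.3) + cos(176.458°)·185.2 = -173.58 m.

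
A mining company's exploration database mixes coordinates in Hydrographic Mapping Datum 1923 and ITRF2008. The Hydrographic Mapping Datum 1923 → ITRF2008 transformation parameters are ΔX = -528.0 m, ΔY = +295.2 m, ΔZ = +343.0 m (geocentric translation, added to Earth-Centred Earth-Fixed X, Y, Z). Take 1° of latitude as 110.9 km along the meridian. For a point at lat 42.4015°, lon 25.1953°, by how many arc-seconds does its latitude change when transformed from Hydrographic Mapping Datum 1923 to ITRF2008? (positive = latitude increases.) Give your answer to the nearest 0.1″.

sin φ = 0.674322, cos φ = 0.738438, sin λ = 0.425705, cos λ = 0.904862.
North component: ΔN = −sin φ cos λ·ΔX − sin φ sin λ·ΔY + cos φ·ΔZ = −(0.674322)(0.904862)(-528.0) − (0.674322)(0.425705)(295.2) + (0.738438)(343.0) = 490.71 m.
1° of latitude spans 110900 m, so Δφ = 490.71 / 110900 × 3600 = 15.929″.

Δφ = 15.9″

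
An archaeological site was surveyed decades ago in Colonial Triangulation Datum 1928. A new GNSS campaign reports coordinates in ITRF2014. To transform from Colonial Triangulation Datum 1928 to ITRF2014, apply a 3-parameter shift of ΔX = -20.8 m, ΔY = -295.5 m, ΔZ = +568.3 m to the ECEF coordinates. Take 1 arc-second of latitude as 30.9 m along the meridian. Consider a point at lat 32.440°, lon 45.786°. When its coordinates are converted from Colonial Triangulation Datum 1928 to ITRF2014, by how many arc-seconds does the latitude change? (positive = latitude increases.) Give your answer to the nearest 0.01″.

Δφ = 19.45″

sin φ = 0.536416, cos φ = 0.843954, sin λ = 0.716740, cos λ = 0.697340.
North component: ΔN = −sin φ cos λ·ΔX − sin φ sin λ·ΔY + cos φ·ΔZ = −(0.536416)(0.697340)(-20.8) − (0.536416)(0.716740)(-295.5) + (0.843954)(568.3) = 601.01 m.
1° of latitude spans 3600 × 30.90 = 111240 m, so Δφ = 601.01 / 111240 × 3600 = 19.450″.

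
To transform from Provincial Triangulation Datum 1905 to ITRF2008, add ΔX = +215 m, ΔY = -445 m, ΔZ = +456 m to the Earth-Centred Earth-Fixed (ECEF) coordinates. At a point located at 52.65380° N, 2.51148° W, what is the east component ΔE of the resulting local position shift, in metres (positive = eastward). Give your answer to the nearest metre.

ΔE = -435 m

At φ = 52.65380°, λ = -2.51148°: sin φ = 0.794985, cos φ = 0.606630, sin λ = -0.043820, cos λ = 0.999039.
ΔE = −sin λ·ΔX + cos λ·ΔY = −(-0.043820)·(215) + (0.999039)·(-445) = -435.15 m.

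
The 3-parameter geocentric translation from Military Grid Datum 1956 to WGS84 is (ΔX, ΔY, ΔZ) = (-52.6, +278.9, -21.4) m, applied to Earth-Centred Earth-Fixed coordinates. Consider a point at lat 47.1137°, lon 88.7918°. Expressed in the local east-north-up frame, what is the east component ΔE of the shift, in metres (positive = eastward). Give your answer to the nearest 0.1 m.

The local east axis at (φ, λ) is (−sin λ, cos λ, 0), so ΔE = −sin(88.7918°)·(-52.6) + cos(88.7918°)·278.9 = 58.47 m.

ΔE = 58.5 m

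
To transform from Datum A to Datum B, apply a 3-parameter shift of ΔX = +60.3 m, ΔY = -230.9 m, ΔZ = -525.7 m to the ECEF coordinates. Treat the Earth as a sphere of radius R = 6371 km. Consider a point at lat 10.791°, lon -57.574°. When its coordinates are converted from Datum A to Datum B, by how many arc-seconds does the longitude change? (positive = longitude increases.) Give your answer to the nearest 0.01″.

sin φ = 0.187227, cos φ = 0.982317, sin λ = -0.844085, cos λ = 0.536210.
East component: ΔE = −sin λ·ΔX + cos λ·ΔY = −(-0.844085)(60.3) + (0.536210)(-230.9) = -72.91 m.
1° of latitude spans πR/180 = 111195 m; at latitude φ, 1° of longitude spans that × cos φ = 109228.6 m, so Δλ = -72.91 / 109228.6 × 3600 = -2.403″.

Δλ = -2.40″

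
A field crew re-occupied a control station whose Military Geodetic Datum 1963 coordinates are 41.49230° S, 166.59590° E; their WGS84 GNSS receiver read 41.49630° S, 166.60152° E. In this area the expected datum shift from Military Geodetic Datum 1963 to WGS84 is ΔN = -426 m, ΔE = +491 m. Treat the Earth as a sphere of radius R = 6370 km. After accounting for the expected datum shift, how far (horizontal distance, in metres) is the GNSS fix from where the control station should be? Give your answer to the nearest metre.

Observed coordinate differences: Δφ = -0.00400°, Δλ = +0.00562°.
Converting to metres (1° lat = 111177 m, cos φ = 0.749045): observed ΔN = -444.7 m, observed ΔE = 468.0 m.
Subtracting the expected shift leaves a residual of -444.7 − (-426) = -18.7 m north and 468.0 − (491) = -23.0 m east.
Residual distance = √((-18.7)² + (-23.0)²) = 29.6 m.

30 m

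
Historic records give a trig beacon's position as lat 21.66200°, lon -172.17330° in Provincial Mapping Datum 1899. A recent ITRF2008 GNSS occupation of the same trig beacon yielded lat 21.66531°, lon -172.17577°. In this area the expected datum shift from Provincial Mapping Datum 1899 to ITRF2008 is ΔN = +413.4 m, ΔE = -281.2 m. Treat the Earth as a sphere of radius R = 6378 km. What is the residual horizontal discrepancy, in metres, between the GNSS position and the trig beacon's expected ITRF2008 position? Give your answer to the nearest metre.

52 m

Observed coordinate differences: Δφ = +0.00331°, Δλ = -0.00247°.
Converting to metres (1° lat = 111317 m, cos φ = 0.929378): observed ΔN = 368.5 m, observed ΔE = -255.5 m.
Subtracting the expected shift leaves a residual of 368.5 − (413.4) = -44.9 m north and -255.5 − (-281.2) = 25.7 m east.
Residual distance = √((-44.9)² + 25.7²) = 51.8 m.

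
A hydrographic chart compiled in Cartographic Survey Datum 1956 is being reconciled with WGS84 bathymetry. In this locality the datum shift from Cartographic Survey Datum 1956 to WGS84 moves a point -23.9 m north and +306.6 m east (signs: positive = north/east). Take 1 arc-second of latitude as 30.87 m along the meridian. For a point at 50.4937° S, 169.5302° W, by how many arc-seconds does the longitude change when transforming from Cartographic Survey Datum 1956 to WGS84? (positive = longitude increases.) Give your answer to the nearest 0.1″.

Δλ = 15.6″

At latitude -50.4937°, cos φ = 0.636163.
1″ of longitude at this latitude = 30.87 × cos φ = 19.6384 m, so Δλ = 306.6 / 19.6384 = 15.612″.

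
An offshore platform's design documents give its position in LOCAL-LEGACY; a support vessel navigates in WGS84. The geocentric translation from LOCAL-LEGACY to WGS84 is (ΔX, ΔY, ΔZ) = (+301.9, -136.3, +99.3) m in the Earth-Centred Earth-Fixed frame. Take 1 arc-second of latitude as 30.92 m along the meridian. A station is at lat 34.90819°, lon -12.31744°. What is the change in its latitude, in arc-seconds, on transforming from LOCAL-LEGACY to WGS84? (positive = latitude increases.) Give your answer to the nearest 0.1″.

Δφ = -3.4″

sin φ = 0.572263, cos φ = 0.820070, sin λ = -0.213328, cos λ = 0.976981.
North component: ΔN = −sin φ cos λ·ΔX − sin φ sin λ·ΔY + cos φ·ΔZ = −(0.572263)(0.976981)(301.9) − (0.572263)(-0.213328)(-136.3) + (0.820070)(99.3) = -104.00 m.
1° of latitude spans 3600 × 30.92 = 111312 m, so Δφ = -104.00 / 111312 × 3600 = -3.363″.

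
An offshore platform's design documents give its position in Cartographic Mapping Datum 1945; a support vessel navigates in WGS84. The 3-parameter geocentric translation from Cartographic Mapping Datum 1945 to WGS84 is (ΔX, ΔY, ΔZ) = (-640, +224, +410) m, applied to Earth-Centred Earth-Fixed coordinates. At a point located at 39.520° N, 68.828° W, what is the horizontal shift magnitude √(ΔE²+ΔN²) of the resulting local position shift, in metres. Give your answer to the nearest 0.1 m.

788.5 m

At φ = 39.520°, λ = -68.828°: sin φ = 0.636348, cos φ = 0.771403, sin λ = -0.932500, cos λ = 0.361169.
ΔE = −sin λ·ΔX + cos λ·ΔY = −(-0.932500)·(-640) + (0.361169)·(224) = -515.90 m.
ΔN = −sin φ cos λ·ΔX − sin φ sin λ·ΔY + cos φ·ΔZ = −(0.636348)(0.361169)(-640) − (0.636348)(-0.932500)(224) + (0.771403)(410) = 596.29 m.
Horizontal magnitude = √(ΔE² + ΔN²) = √((-515.90)² + 596.29²) = 788.48 m.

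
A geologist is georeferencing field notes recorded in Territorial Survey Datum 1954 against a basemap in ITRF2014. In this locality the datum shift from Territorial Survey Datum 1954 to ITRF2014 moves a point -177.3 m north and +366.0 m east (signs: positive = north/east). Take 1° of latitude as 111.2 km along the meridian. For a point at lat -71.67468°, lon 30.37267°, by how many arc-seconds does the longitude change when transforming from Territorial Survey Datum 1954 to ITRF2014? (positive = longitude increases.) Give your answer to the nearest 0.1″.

At latitude -71.67468°, cos φ = 0.314412.
1° of longitude at this latitude = 111.2 × cos φ = 34.96 km, so Δλ = 366.0 / 34962.6 = 0.0104683° = 37.686″.

Δλ = 37.7″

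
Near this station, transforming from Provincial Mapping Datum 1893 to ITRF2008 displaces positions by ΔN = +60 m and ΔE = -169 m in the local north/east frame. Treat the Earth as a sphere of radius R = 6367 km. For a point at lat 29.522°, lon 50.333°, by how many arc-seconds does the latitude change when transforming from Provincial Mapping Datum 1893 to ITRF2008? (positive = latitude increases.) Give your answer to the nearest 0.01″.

Δφ = 1.94″

On a sphere of radius R, 1 rad of latitude = R, so Δφ = ΔN / R = 60.0 / 6367000 = 9.4236e-06 rad = 1.944″.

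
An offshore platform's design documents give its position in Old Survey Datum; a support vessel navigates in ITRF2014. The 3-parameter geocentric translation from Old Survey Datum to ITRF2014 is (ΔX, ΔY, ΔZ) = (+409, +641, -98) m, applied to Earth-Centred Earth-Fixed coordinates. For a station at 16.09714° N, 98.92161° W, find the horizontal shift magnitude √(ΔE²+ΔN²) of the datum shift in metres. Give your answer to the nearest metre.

320 m

At φ = 16.09714°, λ = -98.92161°: sin φ = 0.277267, cos φ = 0.960793, sin λ = -0.987901, cos λ = -0.155083.
ΔE = −sin λ·ΔX + cos λ·ΔY = −(-0.987901)·(409) + (-0.155083)·(641) = 304.64 m.
ΔN = −sin φ cos λ·ΔX − sin φ sin λ·ΔY + cos φ·ΔZ = −(0.277267)(-0.155083)(409) − (0.277267)(-0.987901)(641) + (0.960793)(-98) = 99.01 m.
Horizontal magnitude = √(ΔE² + ΔN²) = √(304.64² + 99.01²) = 320.33 m.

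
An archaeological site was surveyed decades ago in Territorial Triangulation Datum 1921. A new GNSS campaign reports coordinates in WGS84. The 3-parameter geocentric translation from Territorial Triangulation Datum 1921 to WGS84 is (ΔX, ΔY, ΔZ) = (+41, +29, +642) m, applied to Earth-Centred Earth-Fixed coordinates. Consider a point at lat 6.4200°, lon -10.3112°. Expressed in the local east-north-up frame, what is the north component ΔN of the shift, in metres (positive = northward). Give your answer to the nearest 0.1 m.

ΔN = 634.0 m

The local north axis is (−sin φ cos λ, −sin φ sin λ, cos φ), giving ΔN = -4.510 + 0.580 + 637.974 = 634.04 m.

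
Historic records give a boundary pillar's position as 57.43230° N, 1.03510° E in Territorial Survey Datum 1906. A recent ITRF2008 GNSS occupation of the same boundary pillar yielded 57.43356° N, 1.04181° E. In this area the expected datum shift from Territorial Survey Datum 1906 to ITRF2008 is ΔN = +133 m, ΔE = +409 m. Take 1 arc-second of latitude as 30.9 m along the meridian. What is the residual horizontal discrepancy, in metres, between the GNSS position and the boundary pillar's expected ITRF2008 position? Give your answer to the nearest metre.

Observed coordinate differences: Δφ = +0.00126°, Δλ = +0.00671°.
Converting to metres (1° lat = 111240 m, cos φ = 0.538296): observed ΔN = 140.2 m, observed ΔE = 401.8 m.
Subtracting the expected shift leaves a residual of 140.2 − (133) = 7.2 m north and 401.8 − (409) = -7.2 m east.
Residual distance = √(7.2² + (-7.2)²) = 10.2 m.

10 m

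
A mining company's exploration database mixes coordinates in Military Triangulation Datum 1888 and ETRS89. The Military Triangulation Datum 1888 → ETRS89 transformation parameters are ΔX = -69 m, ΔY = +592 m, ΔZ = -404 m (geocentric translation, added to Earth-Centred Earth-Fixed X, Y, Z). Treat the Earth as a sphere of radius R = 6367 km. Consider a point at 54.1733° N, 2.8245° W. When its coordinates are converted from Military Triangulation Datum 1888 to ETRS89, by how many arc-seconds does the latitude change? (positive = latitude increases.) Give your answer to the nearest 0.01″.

Δφ = -5.08″

sin φ = 0.810791, cos φ = 0.585336, sin λ = -0.049277, cos λ = 0.998785.
North component: ΔN = −sin φ cos λ·ΔX − sin φ sin λ·ΔY + cos φ·ΔZ = −(0.810791)(0.998785)(-69) − (0.810791)(-0.049277)(592) + (0.585336)(-404) = -156.95 m.
1° of latitude spans πR/180 = 111125 m, so Δφ = -156.95 / 111125 × 3600 = -5.084″.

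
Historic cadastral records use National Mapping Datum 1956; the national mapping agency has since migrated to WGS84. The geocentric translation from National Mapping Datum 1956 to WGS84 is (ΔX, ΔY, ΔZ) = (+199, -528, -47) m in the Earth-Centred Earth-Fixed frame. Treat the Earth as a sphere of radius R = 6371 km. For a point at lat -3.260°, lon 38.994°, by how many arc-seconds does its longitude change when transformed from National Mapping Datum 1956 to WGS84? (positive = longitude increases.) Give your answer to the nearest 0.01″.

Δλ = -17.37″

sin φ = -0.056867, cos φ = 0.998382, sin λ = 0.629239, cos λ = 0.777212.
East component: ΔE = −sin λ·ΔX + cos λ·ΔY = −(0.629239)(199) + (0.777212)(-528) = -535.59 m.
1° of latitude spans πR/180 = 111195 m; at latitude φ, 1° of longitude spans that × cos φ = 111015.0 m, so Δλ = -535.59 / 111015.0 × 3600 = -17.368″.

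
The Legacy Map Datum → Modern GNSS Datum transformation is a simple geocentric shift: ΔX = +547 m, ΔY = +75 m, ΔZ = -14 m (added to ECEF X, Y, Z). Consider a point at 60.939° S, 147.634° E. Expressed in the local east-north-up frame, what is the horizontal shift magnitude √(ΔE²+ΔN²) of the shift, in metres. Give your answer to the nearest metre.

518 m

At φ = -60.939°, λ = 147.634°: sin φ = -0.874103, cos φ = 0.485741, sin λ = 0.535326, cos λ = -0.844646.
ΔE = −sin λ·ΔX + cos λ·ΔY = −(0.535326)·(547) + (-0.844646)·(75) = -356.17 m.
ΔN = −sin φ cos λ·ΔX − sin φ sin λ·ΔY + cos φ·ΔZ = −(-0.874103)(-0.844646)(547) − (-0.874103)(0.535326)(75) + (0.485741)(-14) = -375.56 m.
Horizontal magnitude = √(ΔE² + ΔN²) = √((-356.17)² + (-375.56)²) = 517.59 m.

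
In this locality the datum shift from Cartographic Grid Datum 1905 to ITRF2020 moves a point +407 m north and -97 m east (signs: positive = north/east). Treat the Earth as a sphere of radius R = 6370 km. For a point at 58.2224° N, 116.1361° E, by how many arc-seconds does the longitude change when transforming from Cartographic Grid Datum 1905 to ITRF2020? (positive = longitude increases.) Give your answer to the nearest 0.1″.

At latitude 58.2224°, cos φ = 0.526623.
One radian of longitude at latitude φ spans R cos φ, so Δλ = ΔE / (R cos φ) = -97.0 / (6370000 × 0.526623) = -2.8916e-05 rad = -5.964″.

Δλ = -6.0″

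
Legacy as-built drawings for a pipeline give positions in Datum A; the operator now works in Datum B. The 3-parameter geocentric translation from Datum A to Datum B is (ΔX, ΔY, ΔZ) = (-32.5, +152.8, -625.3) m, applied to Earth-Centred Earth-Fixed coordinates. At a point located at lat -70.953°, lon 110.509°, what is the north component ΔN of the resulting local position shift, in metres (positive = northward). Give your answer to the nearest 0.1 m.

ΔN = -58.0 m

At φ = -70.953°, λ = 110.509°: sin φ = -0.945251, cos φ = 0.326344, sin λ = 0.936617, cos λ = -0.350355.
ΔN = −sin φ cos λ·ΔX − sin φ sin λ·ΔY + cos φ·ΔZ = −(-0.945251)(-0.350355)(-32.5) − (-0.945251)(0.936617)(152.8) + (0.326344)(-625.3) = -58.02 m.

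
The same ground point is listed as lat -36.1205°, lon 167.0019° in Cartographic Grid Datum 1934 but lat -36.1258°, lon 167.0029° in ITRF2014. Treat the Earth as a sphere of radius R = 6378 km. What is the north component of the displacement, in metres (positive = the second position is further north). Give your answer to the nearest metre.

ΔN = -590 m

Δφ = -36.1258° − -36.1205° = -0.0053°; Δλ = 167.0029° − 167.0019° = +0.0010°.
1° along a meridian = πR/180 = 111317 m.
ΔN = Δφ × 111317 = -590.0 m; ΔE = Δλ × 111317 × cos(-36.1205°) = +0.0010 × 111317 × 0.807779 = 89.9 m.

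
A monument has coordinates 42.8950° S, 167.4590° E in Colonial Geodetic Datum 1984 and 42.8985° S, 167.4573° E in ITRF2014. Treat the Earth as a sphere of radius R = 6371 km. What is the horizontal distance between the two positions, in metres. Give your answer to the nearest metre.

Δφ = -42.8985° − -42.8950° = -0.0035°; Δλ = 167.4573° − 167.4590° = -0.0017°.
1° along a meridian = πR/180 = 111195 m.
ΔN = Δφ × 111195 = -389.2 m; ΔE = Δλ × 111195 × cos(-42.8950°) = -0.0017 × 111195 × 0.732602 = -138.5 m.
Distance = √(ΔE² + ΔN²) = √((-138.5)² + (-389.2)²) = 413.1 m.

413 m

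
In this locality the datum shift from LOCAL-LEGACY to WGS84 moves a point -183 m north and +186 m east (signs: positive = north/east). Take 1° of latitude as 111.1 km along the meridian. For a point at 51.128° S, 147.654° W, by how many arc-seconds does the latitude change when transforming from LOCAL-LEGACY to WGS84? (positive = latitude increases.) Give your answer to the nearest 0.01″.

1° of latitude = 111.1 km, so Δφ = -183.0 / 111100 = -0.0016472° = -5.930″.

Δφ = -5.93″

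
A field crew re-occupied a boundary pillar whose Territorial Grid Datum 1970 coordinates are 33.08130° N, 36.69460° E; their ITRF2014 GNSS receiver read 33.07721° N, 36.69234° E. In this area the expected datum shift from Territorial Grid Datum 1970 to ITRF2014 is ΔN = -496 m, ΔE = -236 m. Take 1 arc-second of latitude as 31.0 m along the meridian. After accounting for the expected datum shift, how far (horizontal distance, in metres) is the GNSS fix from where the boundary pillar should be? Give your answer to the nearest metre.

Observed coordinate differences: Δφ = -0.00409°, Δλ = -0.00226°.
Converting to metres (1° lat = 111600 m, cos φ = 0.837897): observed ΔN = -456.4 m, observed ΔE = -211.3 m.
Subtracting the expected shift leaves a residual of -456.4 − (-496) = 39.6 m north and -211.3 − (-236) = 24.7 m east.
Residual distance = √(39.6² + 24.7²) = 46.6 m.

47 m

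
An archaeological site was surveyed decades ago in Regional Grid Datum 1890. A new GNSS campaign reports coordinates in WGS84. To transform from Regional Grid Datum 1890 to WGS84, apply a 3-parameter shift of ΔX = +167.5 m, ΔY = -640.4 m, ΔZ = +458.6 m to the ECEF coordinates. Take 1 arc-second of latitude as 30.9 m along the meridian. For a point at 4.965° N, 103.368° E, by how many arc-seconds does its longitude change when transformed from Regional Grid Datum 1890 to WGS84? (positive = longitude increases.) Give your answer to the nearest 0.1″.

Δλ = -0.5″

sin φ = 0.086547, cos φ = 0.996248, sin λ = 0.972905, cos λ = -0.231205.
East component: ΔE = −sin λ·ΔX + cos λ·ΔY = −(0.972905)(167.5) + (-0.231205)(-640.4) = -14.90 m.
1° of latitude spans 3600 × 30.90 = 111240 m; at latitude φ, 1° of longitude spans that × cos φ = 110822.6 m, so Δλ = -14.90 / 110822.6 × 3600 = -0.484″.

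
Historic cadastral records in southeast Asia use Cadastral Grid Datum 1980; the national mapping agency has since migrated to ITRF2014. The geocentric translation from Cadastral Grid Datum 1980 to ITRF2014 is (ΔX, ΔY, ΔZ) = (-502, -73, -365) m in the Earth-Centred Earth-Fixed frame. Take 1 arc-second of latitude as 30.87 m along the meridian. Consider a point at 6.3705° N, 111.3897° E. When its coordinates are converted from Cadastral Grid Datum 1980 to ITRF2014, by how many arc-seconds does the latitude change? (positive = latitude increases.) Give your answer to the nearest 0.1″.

sin φ = 0.110957, cos φ = 0.993825, sin λ = 0.931121, cos λ = -0.364709.
North component: ΔN = −sin φ cos λ·ΔX − sin φ sin λ·ΔY + cos φ·ΔZ = −(0.110957)(-0.364709)(-502) − (0.110957)(0.931121)(-73) + (0.993825)(-365) = -375.52 m.
1° of latitude spans 3600 × 30.87 = 111132 m, so Δφ = -375.52 / 111132 × 3600 = -12.165″.

Δφ = -12.2″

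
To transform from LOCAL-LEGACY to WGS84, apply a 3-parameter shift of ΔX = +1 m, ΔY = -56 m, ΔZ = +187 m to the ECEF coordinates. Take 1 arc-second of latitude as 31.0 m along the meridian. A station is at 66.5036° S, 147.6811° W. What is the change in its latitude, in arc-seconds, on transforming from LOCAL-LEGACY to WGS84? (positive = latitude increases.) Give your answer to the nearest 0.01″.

sin φ = -0.917085, cos φ = 0.398691, sin λ = -0.534631, cos λ = -0.845086.
North component: ΔN = −sin φ cos λ·ΔX − sin φ sin λ·ΔY + cos φ·ΔZ = −(-0.917085)(-0.845086)(1) − (-0.917085)(-0.534631)(-56) + (0.398691)(187) = 101.24 m.
1° of latitude spans 3600 × 31.00 = 111600 m, so Δφ = 101.24 / 111600 × 3600 = 3.266″.

Δφ = 3.27″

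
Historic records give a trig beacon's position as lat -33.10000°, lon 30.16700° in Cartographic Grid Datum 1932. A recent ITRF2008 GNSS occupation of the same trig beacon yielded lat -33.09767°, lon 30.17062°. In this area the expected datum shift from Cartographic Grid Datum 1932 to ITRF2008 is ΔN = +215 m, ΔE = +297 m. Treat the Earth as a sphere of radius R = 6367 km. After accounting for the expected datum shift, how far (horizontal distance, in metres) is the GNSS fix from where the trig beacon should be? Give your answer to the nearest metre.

Observed coordinate differences: Δφ = +0.00233°, Δλ = +0.00362°.
Converting to metres (1° lat = 111125 m, cos φ = 0.837719): observed ΔN = 258.9 m, observed ΔE = 337.0 m.
Subtracting the expected shift leaves a residual of 258.9 − (215) = 43.9 m north and 337.0 − (297) = 40.0 m east.
Residual distance = √(43.9² + 40.0²) = 59.4 m.

59 m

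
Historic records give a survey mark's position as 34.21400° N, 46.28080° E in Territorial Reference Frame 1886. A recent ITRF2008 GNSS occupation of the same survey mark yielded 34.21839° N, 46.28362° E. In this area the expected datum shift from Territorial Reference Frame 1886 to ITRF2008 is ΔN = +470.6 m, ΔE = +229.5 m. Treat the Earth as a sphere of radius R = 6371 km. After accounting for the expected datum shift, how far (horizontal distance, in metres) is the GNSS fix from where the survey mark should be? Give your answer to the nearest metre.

Observed coordinate differences: Δφ = +0.00439°, Δλ = +0.00282°.
Converting to metres (1° lat = 111195 m, cos φ = 0.826943): observed ΔN = 488.1 m, observed ΔE = 259.3 m.
Subtracting the expected shift leaves a residual of 488.1 − (470.6) = 17.5 m north and 259.3 − (229.5) = 29.8 m east.
Residual distance = √(17.5² + 29.8²) = 34.6 m.

35 m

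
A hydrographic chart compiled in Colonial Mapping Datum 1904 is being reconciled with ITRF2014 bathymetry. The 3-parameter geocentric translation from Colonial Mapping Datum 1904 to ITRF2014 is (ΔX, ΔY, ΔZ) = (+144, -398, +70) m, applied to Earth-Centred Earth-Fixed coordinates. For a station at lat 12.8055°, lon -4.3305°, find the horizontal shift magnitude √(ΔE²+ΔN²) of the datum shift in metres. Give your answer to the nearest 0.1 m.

387.1 m

The local east axis at (φ, λ) is (−sin λ, cos λ, 0), so ΔE = −sin(-4.3305°)·144 + cos(-4.3305°)·(-398) = -385.99 m.
The local north axis is (−sin φ cos λ, −sin φ sin λ, cos φ), giving ΔN = -31.825 − 6.661 + 68.259 = 29.77 m.
Horizontal magnitude = √(ΔE² + ΔN²) = √((-385.99)² + 29.77²) = 387.14 m.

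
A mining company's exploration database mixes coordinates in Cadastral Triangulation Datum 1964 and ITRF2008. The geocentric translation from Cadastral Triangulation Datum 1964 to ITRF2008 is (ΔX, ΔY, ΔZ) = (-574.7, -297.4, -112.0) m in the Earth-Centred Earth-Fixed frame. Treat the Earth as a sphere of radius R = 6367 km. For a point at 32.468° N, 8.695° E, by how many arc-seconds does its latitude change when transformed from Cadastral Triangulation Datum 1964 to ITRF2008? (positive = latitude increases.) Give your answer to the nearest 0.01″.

Δφ = 7.60″

sin φ = 0.536828, cos φ = 0.843691, sin λ = 0.151175, cos λ = 0.988507.
North component: ΔN = −sin φ cos λ·ΔX − sin φ sin λ·ΔY + cos φ·ΔZ = −(0.536828)(0.988507)(-574.7) − (0.536828)(0.151175)(-297.4) + (0.843691)(-112.0) = 234.61 m.
1° of latitude spans πR/180 = 111125 m, so Δφ = 234.61 / 111125 × 3600 = 7.600″.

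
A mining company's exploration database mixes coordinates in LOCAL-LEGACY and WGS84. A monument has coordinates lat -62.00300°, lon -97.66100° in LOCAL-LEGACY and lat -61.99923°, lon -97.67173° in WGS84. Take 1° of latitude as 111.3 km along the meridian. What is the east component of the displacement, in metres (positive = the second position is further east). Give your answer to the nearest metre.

Δφ = -61.99923° − -62.00300° = +0.00377°; Δλ = -97.67173° − -97.66100° = -0.01073°.
ΔN = Δφ × 111300 = 419.6 m; ΔE = Δλ × 111300 × cos(-62.00300°) = -0.01073 × 111300 × 0.469425 = -560.6 m.

ΔE = -561 m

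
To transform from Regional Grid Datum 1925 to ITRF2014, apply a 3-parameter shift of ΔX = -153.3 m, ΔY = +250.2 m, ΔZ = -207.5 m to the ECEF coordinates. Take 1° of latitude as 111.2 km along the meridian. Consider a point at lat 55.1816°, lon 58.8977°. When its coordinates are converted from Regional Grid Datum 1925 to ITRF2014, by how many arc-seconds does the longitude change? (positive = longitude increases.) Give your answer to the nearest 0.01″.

sin φ = 0.820966, cos φ = 0.570977, sin λ = 0.856246, cos λ = 0.516568.
East component: ΔE = −sin λ·ΔX + cos λ·ΔY = −(0.856246)(-153.3) + (0.516568)(250.2) = 260.51 m.
1° of latitude spans 111200 m; at latitude φ, 1° of longitude spans that × cos φ = 63492.7 m, so Δλ = 260.51 / 63492.7 × 3600 = 14.771″.

Δλ = 14.77″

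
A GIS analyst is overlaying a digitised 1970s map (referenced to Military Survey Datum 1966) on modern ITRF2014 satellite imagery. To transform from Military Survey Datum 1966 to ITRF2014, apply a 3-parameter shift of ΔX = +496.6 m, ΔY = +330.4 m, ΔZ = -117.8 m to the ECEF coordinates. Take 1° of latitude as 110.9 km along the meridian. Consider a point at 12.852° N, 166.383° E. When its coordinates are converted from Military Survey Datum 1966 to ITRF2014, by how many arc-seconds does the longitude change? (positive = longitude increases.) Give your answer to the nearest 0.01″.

sin φ = 0.222433, cos φ = 0.974948, sin λ = 0.235430, cos λ = -0.971891.
East component: ΔE = −sin λ·ΔX + cos λ·ΔY = −(0.235430)(496.6) + (-0.971891)(330.4) = -438.03 m.
1° of latitude spans 110900 m; at latitude φ, 1° of longitude spans that × cos φ = 108121.7 m, so Δλ = -438.03 / 108121.7 × 3600 = -14.584″.

Δλ = -14.58″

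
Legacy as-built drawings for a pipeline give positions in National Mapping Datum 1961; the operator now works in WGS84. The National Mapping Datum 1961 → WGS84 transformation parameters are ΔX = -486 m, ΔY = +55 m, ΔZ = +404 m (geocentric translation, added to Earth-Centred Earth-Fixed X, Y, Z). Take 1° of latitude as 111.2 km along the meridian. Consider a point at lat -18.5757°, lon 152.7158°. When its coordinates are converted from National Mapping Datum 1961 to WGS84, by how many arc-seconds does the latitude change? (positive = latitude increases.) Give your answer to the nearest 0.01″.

sin φ = -0.318557, cos φ = 0.947904, sin λ = 0.458404, cos λ = -0.888744.
North component: ΔN = −sin φ cos λ·ΔX − sin φ sin λ·ΔY + cos φ·ΔZ = −(-0.318557)(-0.888744)(-486) − (-0.318557)(0.458404)(55) + (0.947904)(404) = 528.58 m.
1° of latitude spans 111200 m, so Δφ = 528.58 / 111200 × 3600 = 17.112″.

Δφ = 17.11″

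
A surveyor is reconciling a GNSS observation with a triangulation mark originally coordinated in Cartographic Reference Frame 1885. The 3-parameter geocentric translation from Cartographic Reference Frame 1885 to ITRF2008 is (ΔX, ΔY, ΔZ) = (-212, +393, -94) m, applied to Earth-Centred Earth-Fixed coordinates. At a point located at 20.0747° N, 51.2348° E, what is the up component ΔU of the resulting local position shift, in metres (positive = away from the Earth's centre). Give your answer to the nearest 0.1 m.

At φ = 20.0747°, λ = 51.2348°: sin φ = 0.343245, cos φ = 0.939246, sin λ = 0.779718, cos λ = 0.626130.
ΔU = cos φ cos λ·ΔX + cos φ sin λ·ΔY + sin φ·ΔZ = (0.939246)(0.626130)(-212) + (0.939246)(0.779718)(393) + (0.343245)(-94) = 130.87 m.

ΔU = 130.9 m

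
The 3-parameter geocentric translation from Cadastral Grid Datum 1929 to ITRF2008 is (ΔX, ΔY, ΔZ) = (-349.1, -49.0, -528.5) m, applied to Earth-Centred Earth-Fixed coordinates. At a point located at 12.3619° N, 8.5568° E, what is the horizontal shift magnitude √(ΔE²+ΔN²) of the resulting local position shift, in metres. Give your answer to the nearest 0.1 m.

At φ = 12.3619°, λ = 8.5568°: sin φ = 0.214086, cos φ = 0.976815, sin λ = 0.148790, cos λ = 0.988869.
ΔE = −sin λ·ΔX + cos λ·ΔY = −(0.148790)·(-349.1) + (0.988869)·(-49.0) = 3.49 m.
ΔN = −sin φ cos λ·ΔX − sin φ sin λ·ΔY + cos φ·ΔZ = −(0.214086)(0.988869)(-349.1) − (0.214086)(0.148790)(-49.0) + (0.976815)(-528.5) = -440.78 m.
Horizontal magnitude = √(ΔE² + ΔN²) = √(3.49² + (-440.78)²) = 440.79 m.

440.8 m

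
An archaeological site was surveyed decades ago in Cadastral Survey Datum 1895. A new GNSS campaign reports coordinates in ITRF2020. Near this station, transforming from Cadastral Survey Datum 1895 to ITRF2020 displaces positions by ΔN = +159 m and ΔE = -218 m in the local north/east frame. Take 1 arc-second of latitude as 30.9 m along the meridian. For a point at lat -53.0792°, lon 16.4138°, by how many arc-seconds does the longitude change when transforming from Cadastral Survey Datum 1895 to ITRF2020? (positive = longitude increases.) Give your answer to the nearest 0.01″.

Δλ = -11.74″

At latitude -53.0792°, cos φ = 0.600710.
1″ of longitude at this latitude = 30.90 × cos φ = 18.5620 m, so Δλ = -218.0 / 18.5620 = -11.744″.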